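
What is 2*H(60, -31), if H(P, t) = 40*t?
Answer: -2480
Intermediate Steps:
2*H(60, -31) = 2*(40*(-31)) = 2*(-1240) = -2480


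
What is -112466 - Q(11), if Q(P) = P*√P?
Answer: -112466 - 11*√11 ≈ -1.1250e+5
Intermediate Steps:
Q(P) = P^(3/2)
-112466 - Q(11) = -112466 - 11^(3/2) = -112466 - 11*√11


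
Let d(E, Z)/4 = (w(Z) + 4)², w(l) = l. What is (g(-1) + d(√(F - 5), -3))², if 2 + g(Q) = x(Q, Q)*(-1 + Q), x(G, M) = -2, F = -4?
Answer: 36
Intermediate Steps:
d(E, Z) = 4*(4 + Z)² (d(E, Z) = 4*(Z + 4)² = 4*(4 + Z)²)
g(Q) = -2*Q (g(Q) = -2 - 2*(-1 + Q) = -2 + (2 - 2*Q) = -2*Q)
(g(-1) + d(√(F - 5), -3))² = (-2*(-1) + 4*(4 - 3)²)² = (2 + 4*1²)² = (2 + 4*1)² = (2 + 4)² = 6² = 36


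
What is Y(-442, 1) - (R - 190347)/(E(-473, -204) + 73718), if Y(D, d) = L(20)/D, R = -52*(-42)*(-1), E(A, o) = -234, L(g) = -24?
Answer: 43431159/16239964 ≈ 2.6743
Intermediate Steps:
R = -2184 (R = 2184*(-1) = -2184)
Y(D, d) = -24/D
Y(-442, 1) - (R - 190347)/(E(-473, -204) + 73718) = -24/(-442) - (-2184 - 190347)/(-234 + 73718) = -24*(-1/442) - (-192531)/73484 = 12/221 - (-192531)/73484 = 12/221 - 1*(-192531/73484) = 12/221 + 192531/73484 = 43431159/16239964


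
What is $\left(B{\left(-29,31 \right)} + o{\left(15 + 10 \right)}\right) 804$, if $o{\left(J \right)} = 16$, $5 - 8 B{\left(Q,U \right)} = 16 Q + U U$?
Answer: $-36582$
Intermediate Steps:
$B{\left(Q,U \right)} = \frac{5}{8} - 2 Q - \frac{U^{2}}{8}$ ($B{\left(Q,U \right)} = \frac{5}{8} - \frac{16 Q + U U}{8} = \frac{5}{8} - \frac{16 Q + U^{2}}{8} = \frac{5}{8} - \frac{U^{2} + 16 Q}{8} = \frac{5}{8} - \left(2 Q + \frac{U^{2}}{8}\right) = \frac{5}{8} - 2 Q - \frac{U^{2}}{8}$)
$\left(B{\left(-29,31 \right)} + o{\left(15 + 10 \right)}\right) 804 = \left(\left(\frac{5}{8} - -58 - \frac{31^{2}}{8}\right) + 16\right) 804 = \left(\left(\frac{5}{8} + 58 - \frac{961}{8}\right) + 16\right) 804 = \left(- \frac{123}{2} + 16\right) 804 = \left(- \frac{91}{2}\right) 804 = -36582$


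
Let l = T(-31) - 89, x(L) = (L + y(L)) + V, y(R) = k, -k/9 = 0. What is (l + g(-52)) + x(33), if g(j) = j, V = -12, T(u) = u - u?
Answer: -120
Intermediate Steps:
T(u) = 0
k = 0 (k = -9*0 = 0)
y(R) = 0
x(L) = -12 + L (x(L) = (L + 0) - 12 = L - 12 = -12 + L)
l = -89 (l = 0 - 89 = -89)
(l + g(-52)) + x(33) = (-89 - 52) + (-12 + 33) = -141 + 21 = -120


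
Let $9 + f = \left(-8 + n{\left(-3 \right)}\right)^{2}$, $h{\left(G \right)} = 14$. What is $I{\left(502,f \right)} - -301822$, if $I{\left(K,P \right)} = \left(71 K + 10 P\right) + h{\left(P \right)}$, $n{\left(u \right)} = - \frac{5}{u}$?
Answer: $\frac{3040102}{9} \approx 3.3779 \cdot 10^{5}$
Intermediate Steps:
$f = \frac{280}{9}$ ($f = -9 + \left(-8 - \frac{5}{-3}\right)^{2} = -9 + \left(-8 - - \frac{5}{3}\right)^{2} = -9 + \left(-8 + \frac{5}{3}\right)^{2} = -9 + \left(- \frac{19}{3}\right)^{2} = -9 + \frac{361}{9} = \frac{280}{9} \approx 31.111$)
$I{\left(K,P \right)} = 14 + 10 P + 71 K$ ($I{\left(K,P \right)} = \left(71 K + 10 P\right) + 14 = \left(10 P + 71 K\right) + 14 = 14 + 10 P + 71 K$)
$I{\left(502,f \right)} - -301822 = \left(14 + 10 \cdot \frac{280}{9} + 71 \cdot 502\right) - -301822 = \left(14 + \frac{2800}{9} + 35642\right) + 301822 = \frac{323704}{9} + 301822 = \frac{3040102}{9}$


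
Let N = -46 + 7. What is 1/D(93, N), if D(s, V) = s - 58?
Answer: 1/35 ≈ 0.028571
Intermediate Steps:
N = -39
D(s, V) = -58 + s
1/D(93, N) = 1/(-58 + 93) = 1/35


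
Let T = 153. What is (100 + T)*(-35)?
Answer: -8855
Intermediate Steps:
(100 + T)*(-35) = (100 + 153)*(-35) = 253*(-35) = -8855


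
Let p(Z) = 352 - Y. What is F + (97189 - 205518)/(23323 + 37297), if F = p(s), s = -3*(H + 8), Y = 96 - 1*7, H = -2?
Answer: 15834731/60620 ≈ 261.21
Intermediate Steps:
Y = 89 (Y = 96 - 7 = 89)
s = -18 (s = -3*(-2 + 8) = -3*6 = -18)
p(Z) = 263 (p(Z) = 352 - 1*89 = 352 - 89 = 263)
F = 263
F + (97189 - 205518)/(23323 + 37297) = 263 + (97189 - 205518)/(23323 + 37297) = 263 - 108329/60620 = 15834731/60620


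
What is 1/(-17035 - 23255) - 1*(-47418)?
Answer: 1910471219/40290 ≈ 47418.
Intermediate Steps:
1/(-17035 - 23255) - 1*(-47418) = 1/(-40290) + 47418 = -1/40290 + 47418 = 1910471219/40290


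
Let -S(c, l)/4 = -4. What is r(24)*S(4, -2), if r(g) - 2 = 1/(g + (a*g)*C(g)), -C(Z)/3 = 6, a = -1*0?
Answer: 98/3 ≈ 32.667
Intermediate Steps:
a = 0
C(Z) = -18 (C(Z) = -3*6 = -18)
S(c, l) = 16 (S(c, l) = -4*(-4) = 16)
r(g) = 2 + 1/g (r(g) = 2 + 1/(g + (0*g)*(-18)) = 2 + 1/(g + 0*(-18)) = 2 + 1/(g + 0) = 2 + 1/g)
r(24)*S(4, -2) = (2 + 1/24)*16 = (49/24)*16 = 98/3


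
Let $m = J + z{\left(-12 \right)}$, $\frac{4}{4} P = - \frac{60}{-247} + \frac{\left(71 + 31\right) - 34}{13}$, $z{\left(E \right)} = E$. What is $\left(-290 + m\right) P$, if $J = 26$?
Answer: $- \frac{28704}{19} \approx -1510.7$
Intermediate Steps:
$P = \frac{104}{19}$ ($P = - \frac{60}{-247} + \frac{\left(71 + 31\right) - 34}{13} = \left(-60\right) \left(- \frac{1}{247}\right) + \left(102 - 34\right) \frac{1}{13} = \frac{60}{247} + 68 \cdot \frac{1}{13} = \frac{60}{247} + \frac{68}{13} = \frac{104}{19} \approx 5.4737$)
$m = 14$ ($m = 26 - 12 = 14$)
$\left(-290 + m\right) P = \left(-290 + 14\right) \frac{104}{19} = \left(-276\right) \frac{104}{19} = - \frac{28704}{19}$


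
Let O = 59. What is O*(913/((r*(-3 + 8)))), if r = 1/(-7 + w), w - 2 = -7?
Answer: -646404/5 ≈ -1.2928e+5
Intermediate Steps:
w = -5 (w = 2 - 7 = -5)
r = -1/12 (r = 1/(-7 - 5) = 1/(-12) = -1/12 ≈ -0.083333)
O*(913/((r*(-3 + 8)))) = 59*(913/((-(-3 + 8)/12))) = 59*(913/((-1/12*5))) = 59*(913/(-5/12)) = 59*(913*(-12/5)) = 59*(-10956/5) = -646404/5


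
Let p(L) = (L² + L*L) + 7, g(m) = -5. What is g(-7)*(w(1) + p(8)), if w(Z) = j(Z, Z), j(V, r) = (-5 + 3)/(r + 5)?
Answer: -2020/3 ≈ -673.33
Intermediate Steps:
j(V, r) = -2/(5 + r)
w(Z) = -2/(5 + Z)
p(L) = 7 + 2*L² (p(L) = (L² + L²) + 7 = 2*L² + 7 = 7 + 2*L²)
g(-7)*(w(1) + p(8)) = -5*(-2/(5 + 1) + (7 + 2*8²)) = -5*(-2/6 + (7 + 2*64)) = -5*(-2*⅙ + (7 + 128)) = -5*(-⅓ + 135) = -5*404/3 = -2020/3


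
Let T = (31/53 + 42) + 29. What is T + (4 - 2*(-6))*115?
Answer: 101314/53 ≈ 1911.6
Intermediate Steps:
T = 3794/53 (T = (31*(1/53) + 42) + 29 = (31/53 + 42) + 29 = 2257/53 + 29 = 3794/53 ≈ 71.585)
T + (4 - 2*(-6))*115 = 3794/53 + (4 - 2*(-6))*115 = 3794/53 + (4 + 12)*115 = 3794/53 + 16*115 = 3794/53 + 1840 = 101314/53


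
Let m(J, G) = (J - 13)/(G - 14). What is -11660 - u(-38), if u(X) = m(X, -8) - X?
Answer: -257407/22 ≈ -11700.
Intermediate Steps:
m(J, G) = (-13 + J)/(-14 + G)
u(X) = 13/22 - 23*X/22 (u(X) = (-13 + X)/(-14 - 8) - X = (-13 + X)/(-22) - X = -(-13 + X)/22 - X = (13/22 - X/22) - X = 13/22 - 23*X/22)
-11660 - u(-38) = -11660 - (13/22 - 23/22*(-38)) = -11660 - (13/22 + 437/11) = -11660 - 1*887/22 = -11660 - 887/22 = -257407/22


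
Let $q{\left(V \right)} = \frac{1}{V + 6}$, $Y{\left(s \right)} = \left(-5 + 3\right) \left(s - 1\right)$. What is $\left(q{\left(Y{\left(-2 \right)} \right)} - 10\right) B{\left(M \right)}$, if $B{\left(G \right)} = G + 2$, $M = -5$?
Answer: $\frac{119}{4} \approx 29.75$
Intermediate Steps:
$Y{\left(s \right)} = 2 - 2 s$ ($Y{\left(s \right)} = - 2 \left(-1 + s\right) = 2 - 2 s$)
$q{\left(V \right)} = \frac{1}{6 + V}$
$B{\left(G \right)} = 2 + G$
$\left(q{\left(Y{\left(-2 \right)} \right)} - 10\right) B{\left(M \right)} = \left(\frac{1}{6 + \left(2 - -4\right)} - 10\right) \left(2 - 5\right) = \left(\frac{1}{6 + \left(2 + 4\right)} - 10\right) \left(-3\right) = \left(\frac{1}{6 + 6} - 10\right) \left(-3\right) = \left(\frac{1}{12} - 10\right) \left(-3\right) = \left(- \frac{119}{12}\right) \left(-3\right) = \frac{119}{4}$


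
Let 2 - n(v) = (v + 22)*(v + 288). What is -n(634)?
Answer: 604830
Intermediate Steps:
n(v) = 2 - (22 + v)*(288 + v) (n(v) = 2 - (v + 22)*(v + 288) = 2 - (22 + v)*(288 + v))
-n(634) = -(-6334 - 1*634**2 - 310*634) = -(-6334 - 1*401956 - 196540) = -(-6334 - 401956 - 196540) = -1*(-604830) = 604830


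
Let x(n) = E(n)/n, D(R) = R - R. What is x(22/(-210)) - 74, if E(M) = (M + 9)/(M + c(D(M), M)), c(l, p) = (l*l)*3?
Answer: 89116/121 ≈ 736.50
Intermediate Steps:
D(R) = 0
c(l, p) = 3*l² (c(l, p) = l²*3 = 3*l²)
E(M) = (9 + M)/M (E(M) = (M + 9)/(M + 3*0²) = (9 + M)/(M + 3*0) = (9 + M)/(M + 0) = (9 + M)/M)
x(n) = (9 + n)/n² (x(n) = ((9 + n)/n)/n = (9 + n)/n²)
x(22/(-210)) - 74 = (9 + 22/(-210))/(22/(-210))² - 74 = (9 + 22*(-1/210))/(22*(-1/210))² - 74 = (9 - 11/105)/(-11/105)² - 74 = (11025/121)*(934/105) - 74 = 98070/121 - 74 = 89116/121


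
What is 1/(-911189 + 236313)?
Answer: -1/674876 ≈ -1.4818e-6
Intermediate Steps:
1/(-911189 + 236313) = 1/(-674876) = -1/674876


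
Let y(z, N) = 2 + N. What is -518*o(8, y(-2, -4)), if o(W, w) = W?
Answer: -4144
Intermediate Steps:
-518*o(8, y(-2, -4)) = -518*8 = -4144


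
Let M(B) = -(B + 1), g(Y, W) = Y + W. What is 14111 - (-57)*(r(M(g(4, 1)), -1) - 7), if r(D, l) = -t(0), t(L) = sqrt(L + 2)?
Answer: 13712 - 57*sqrt(2) ≈ 13631.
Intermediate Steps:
g(Y, W) = W + Y
M(B) = -1 - B (M(B) = -(1 + B) = -1 - B)
t(L) = sqrt(2 + L)
r(D, l) = -sqrt(2) (r(D, l) = -sqrt(2 + 0) = -sqrt(2))
14111 - (-57)*(r(M(g(4, 1)), -1) - 7) = 14111 - (-57)*(-sqrt(2) - 7) = 14111 - (-57)*(-7 - sqrt(2)) = 14111 - (399 + 57*sqrt(2)) = 14111 + (-399 - 57*sqrt(2)) = 13712 - 57*sqrt(2)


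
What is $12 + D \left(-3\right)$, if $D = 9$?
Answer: $-15$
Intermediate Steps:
$12 + D \left(-3\right) = 12 + 9 \left(-3\right) = 12 - 27 = -15$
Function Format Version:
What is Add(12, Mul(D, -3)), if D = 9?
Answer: -15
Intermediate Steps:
Add(12, Mul(D, -3)) = Add(12, Mul(9, -3)) = Add(12, -27) = -15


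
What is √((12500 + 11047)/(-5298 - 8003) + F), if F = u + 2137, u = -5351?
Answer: I*√257547829/283 ≈ 56.708*I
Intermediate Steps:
F = -3214 (F = -5351 + 2137 = -3214)
√((12500 + 11047)/(-5298 - 8003) + F) = √((12500 + 11047)/(-5298 - 8003) - 3214) = √(23547/(-13301) - 3214) = √(23547*(-1/13301) - 3214) = √(-501/283 - 3214) = √(-910063/283) = I*√257547829/283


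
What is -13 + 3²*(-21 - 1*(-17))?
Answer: -49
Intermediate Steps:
-13 + 3²*(-21 - 1*(-17)) = -13 + 9*(-21 + 17) = -13 + 9*(-4) = -13 - 36 = -49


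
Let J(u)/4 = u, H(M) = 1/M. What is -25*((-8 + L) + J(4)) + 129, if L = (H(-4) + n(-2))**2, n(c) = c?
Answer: -3161/16 ≈ -197.56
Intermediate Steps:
J(u) = 4*u
L = 81/16 (L = (1/(-4) - 2)**2 = (-1/4 - 2)**2 = (-9/4)**2 = 81/16 ≈ 5.0625)
-25*((-8 + L) + J(4)) + 129 = -25*((-8 + 81/16) + 4*4) + 129 = -25*(-47/16 + 16) + 129 = -25*209/16 + 129 = -5225/16 + 129 = -3161/16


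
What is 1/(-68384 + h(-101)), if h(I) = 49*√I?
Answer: -68384/4676613957 - 49*I*√101/4676613957 ≈ -1.4623e-5 - 1.053e-7*I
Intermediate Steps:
1/(-68384 + h(-101)) = 1/(-68384 + 49*√(-101)) = 1/(-68384 + 49*(I*√101)) = 1/(-68384 + 49*I*√101)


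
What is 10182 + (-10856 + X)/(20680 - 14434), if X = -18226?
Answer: 10594615/1041 ≈ 10177.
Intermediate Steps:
10182 + (-10856 + X)/(20680 - 14434) = 10182 + (-10856 - 18226)/(20680 - 14434) = 10182 - 29082/6246 = 10182 - 29082*1/6246 = 10182 - 4847/1041 = 10594615/1041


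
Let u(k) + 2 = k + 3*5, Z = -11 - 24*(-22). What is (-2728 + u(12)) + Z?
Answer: -2186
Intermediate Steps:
Z = 517 (Z = -11 + 528 = 517)
u(k) = 13 + k (u(k) = -2 + (k + 3*5) = -2 + (k + 15) = -2 + (15 + k) = 13 + k)
(-2728 + u(12)) + Z = (-2728 + (13 + 12)) + 517 = (-2728 + 25) + 517 = -2703 + 517 = -2186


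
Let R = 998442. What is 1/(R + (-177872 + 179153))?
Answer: 1/999723 ≈ 1.0003e-6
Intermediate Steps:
1/(R + (-177872 + 179153)) = 1/(998442 + (-177872 + 179153)) = 1/(998442 + 1281) = 1/999723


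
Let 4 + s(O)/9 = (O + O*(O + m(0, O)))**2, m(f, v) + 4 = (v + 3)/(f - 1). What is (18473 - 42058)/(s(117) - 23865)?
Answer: -4717/882267 ≈ -0.0053465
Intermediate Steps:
m(f, v) = -4 + (3 + v)/(-1 + f) (m(f, v) = -4 + (v + 3)/(f - 1) = -4 + (3 + v)/(-1 + f))
s(O) = -36 + 324*O**2 (s(O) = -36 + 9*(O + O*(O + (7 + O - 4*0)/(-1 + 0)))**2 = -36 + 9*(O + O*(O + (7 + O + 0)/(-1)))**2 = -36 + 9*(O + O*(O - (7 + O)))**2 = -36 + 9*(O + O*(O + (-7 - O)))**2 = -36 + 9*(O + O*(-7))**2 = -36 + 9*(O - 7*O)**2 = -36 + 9*(-6*O)**2 = -36 + 9*(36*O**2) = -36 + 324*O**2)
(18473 - 42058)/(s(117) - 23865) = (18473 - 42058)/((-36 + 324*117**2) - 23865) = -23585/((-36 + 324*13689) - 23865) = -23585/((-36 + 4435236) - 23865) = -23585/(4435200 - 23865) = -23585/4411335 = -23585*1/4411335 = -4717/882267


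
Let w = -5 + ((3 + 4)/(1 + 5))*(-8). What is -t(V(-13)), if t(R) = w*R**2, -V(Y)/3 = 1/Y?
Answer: 129/169 ≈ 0.76331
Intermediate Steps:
V(Y) = -3/Y
w = -43/3 (w = -5 + (7/6)*(-8) = -5 - 28/3 = -43/3 ≈ -14.333)
t(R) = -43*R**2/3
-t(V(-13)) = -(-43)*(-3/(-13))**2/3 = -(-43)*(-3*(-1/13))**2/3 = -(-43)*(3/13)**2/3 = -(-43)*9/(3*169) = -1*(-129/169) = 129/169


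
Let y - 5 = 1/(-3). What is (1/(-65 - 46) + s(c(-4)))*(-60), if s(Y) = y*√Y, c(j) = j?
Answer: 20/37 - 560*I ≈ 0.54054 - 560.0*I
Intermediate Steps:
y = 14/3 (y = 5 + 1/(-3) = 5 - ⅓ = 14/3 ≈ 4.6667)
s(Y) = 14*√Y/3
(1/(-65 - 46) + s(c(-4)))*(-60) = (1/(-65 - 46) + 14*√(-4)/3)*(-60) = (1/(-111) + 14*(2*I)/3)*(-60) = (-1/111 + 28*I/3)*(-60) = 20/37 - 560*I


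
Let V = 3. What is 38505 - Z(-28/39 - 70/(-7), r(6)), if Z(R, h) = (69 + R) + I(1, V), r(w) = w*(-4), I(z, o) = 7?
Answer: 1498369/39 ≈ 38420.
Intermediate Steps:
r(w) = -4*w
Z(R, h) = 76 + R (Z(R, h) = (69 + R) + 7 = 76 + R)
38505 - Z(-28/39 - 70/(-7), r(6)) = 38505 - (76 + (-28/39 - 70/(-7))) = 38505 - (76 + (-28*1/39 - 70*(-1/7))) = 38505 - (76 + (-28/39 + 10)) = 38505 - (76 + 362/39) = 38505 - 1*3326/39 = 38505 - 3326/39 = 1498369/39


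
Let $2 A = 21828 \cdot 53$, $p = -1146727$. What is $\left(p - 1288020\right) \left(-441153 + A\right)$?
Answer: $-334263980883$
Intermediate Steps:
$A = 578442$ ($A = \frac{21828 \cdot 53}{2} = \frac{1}{2} \cdot 1156884 = 578442$)
$\left(p - 1288020\right) \left(-441153 + A\right) = \left(-1146727 - 1288020\right) \left(-441153 + 578442\right) = \left(-2434747\right) 137289 = -334263980883$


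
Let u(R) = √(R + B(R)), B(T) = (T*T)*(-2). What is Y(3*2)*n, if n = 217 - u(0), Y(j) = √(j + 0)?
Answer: 217*√6 ≈ 531.54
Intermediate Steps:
B(T) = -2*T² (B(T) = T²*(-2) = -2*T²)
u(R) = √(R - 2*R²)
Y(j) = √j
n = 217 (n = 217 - √(0*(1 - 2*0)) = 217 - √(0*(1 + 0)) = 217 - √(0*1) = 217 - √0 = 217 - 1*0 = 217 + 0 = 217)
Y(3*2)*n = √(3*2)*217 = √6*217 = 217*√6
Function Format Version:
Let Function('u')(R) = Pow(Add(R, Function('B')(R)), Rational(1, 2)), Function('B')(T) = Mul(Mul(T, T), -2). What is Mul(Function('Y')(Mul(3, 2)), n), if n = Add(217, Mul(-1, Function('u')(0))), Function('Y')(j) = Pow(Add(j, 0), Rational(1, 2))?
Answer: Mul(217, Pow(6, Rational(1, 2))) ≈ 531.54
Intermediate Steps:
Function('B')(T) = Mul(-2, Pow(T, 2)) (Function('B')(T) = Mul(Pow(T, 2), -2) = Mul(-2, Pow(T, 2)))
Function('u')(R) = Pow(Add(R, Mul(-2, Pow(R, 2))), Rational(1, 2))
Function('Y')(j) = Pow(j, Rational(1, 2))
n = 217 (n = Add(217, Mul(-1, Pow(Mul(0, Add(1, Mul(-2, 0))), Rational(1, 2)))) = Add(217, Mul(-1, Pow(Mul(0, Add(1, 0)), Rational(1, 2)))) = Add(217, Mul(-1, Pow(Mul(0, 1), Rational(1, 2)))) = Add(217, Mul(-1, Pow(0, Rational(1, 2)))) = Add(217, Mul(-1, 0)) = Add(217, 0) = 217)
Mul(Function('Y')(Mul(3, 2)), n) = Mul(Pow(Mul(3, 2), Rational(1, 2)), 217) = Mul(Pow(6, Rational(1, 2)), 217) = Mul(217, Pow(6, Rational(1, 2)))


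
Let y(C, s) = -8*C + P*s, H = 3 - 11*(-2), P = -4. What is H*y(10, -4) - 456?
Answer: -2056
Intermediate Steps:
H = 25 (H = 3 + 22 = 25)
y(C, s) = -8*C - 4*s
H*y(10, -4) - 456 = 25*(-8*10 - 4*(-4)) - 456 = 25*(-80 + 16) - 456 = 25*(-64) - 456 = -1600 - 456 = -2056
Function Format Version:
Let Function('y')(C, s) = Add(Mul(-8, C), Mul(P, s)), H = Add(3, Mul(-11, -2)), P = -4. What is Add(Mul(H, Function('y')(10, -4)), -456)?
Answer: -2056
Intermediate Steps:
H = 25 (H = Add(3, 22) = 25)
Function('y')(C, s) = Add(Mul(-8, C), Mul(-4, s))
Add(Mul(H, Function('y')(10, -4)), -456) = Add(Mul(25, Add(Mul(-8, 10), Mul(-4, -4))), -456) = Add(Mul(25, Add(-80, 16)), -456) = Add(Mul(25, -64), -456) = Add(-1600, -456) = -2056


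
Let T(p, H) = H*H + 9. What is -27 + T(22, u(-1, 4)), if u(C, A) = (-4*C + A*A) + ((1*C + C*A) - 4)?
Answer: 103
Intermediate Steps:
u(C, A) = -4 + A**2 - 3*C + A*C (u(C, A) = (-4*C + A**2) + ((C + A*C) - 4) = (A**2 - 4*C) + (-4 + C + A*C) = -4 + A**2 - 3*C + A*C)
T(p, H) = 9 + H**2 (T(p, H) = H**2 + 9 = 9 + H**2)
-27 + T(22, u(-1, 4)) = -27 + (9 + (-4 + 4**2 - 3*(-1) + 4*(-1))**2) = -27 + (9 + (-4 + 16 + 3 - 4)**2) = -27 + (9 + 11**2) = -27 + (9 + 121) = -27 + 130 = 103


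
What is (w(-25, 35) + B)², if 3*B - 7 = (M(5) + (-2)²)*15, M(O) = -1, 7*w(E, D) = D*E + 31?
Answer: 4700224/441 ≈ 10658.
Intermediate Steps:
w(E, D) = 31/7 + D*E/7 (w(E, D) = (D*E + 31)/7 = (31 + D*E)/7 = 31/7 + D*E/7)
B = 52/3 (B = 7/3 + ((-1 + (-2)²)*15)/3 = 7/3 + ((-1 + 4)*15)/3 = 7/3 + (3*15)/3 = 7/3 + (⅓)*45 = 7/3 + 15 = 52/3 ≈ 17.333)
(w(-25, 35) + B)² = ((31/7 + (⅐)*35*(-25)) + 52/3)² = ((31/7 - 125) + 52/3)² = (-844/7 + 52/3)² = (-2168/21)² = 4700224/441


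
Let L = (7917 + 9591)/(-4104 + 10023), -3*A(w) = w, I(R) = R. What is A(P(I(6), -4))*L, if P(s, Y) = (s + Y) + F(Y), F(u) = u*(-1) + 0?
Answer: -11672/1973 ≈ -5.9159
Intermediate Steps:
F(u) = -u (F(u) = -u + 0 = -u)
P(s, Y) = s (P(s, Y) = (s + Y) - Y = (Y + s) - Y = s)
A(w) = -w/3
L = 5836/1973 (L = 17508/5919 = 17508*(1/5919) = 5836/1973 ≈ 2.9579)
A(P(I(6), -4))*L = -⅓*6*(5836/1973) = -2*5836/1973 = -11672/1973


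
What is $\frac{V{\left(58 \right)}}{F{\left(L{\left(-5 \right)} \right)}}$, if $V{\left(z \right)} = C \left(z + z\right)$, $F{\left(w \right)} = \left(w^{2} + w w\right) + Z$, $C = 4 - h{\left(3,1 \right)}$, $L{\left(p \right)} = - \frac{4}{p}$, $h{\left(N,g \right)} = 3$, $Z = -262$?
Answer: $- \frac{1450}{3259} \approx -0.44492$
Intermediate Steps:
$C = 1$ ($C = 4 - 3 = 1$)
$F{\left(w \right)} = -262 + 2 w^{2}$ ($F{\left(w \right)} = \left(w^{2} + w w\right) - 262 = \left(w^{2} + w^{2}\right) - 262 = 2 w^{2} - 262 = -262 + 2 w^{2}$)
$V{\left(z \right)} = 2 z$ ($V{\left(z \right)} = 1 \left(z + z\right) = 1 \cdot 2 z = 2 z$)
$\frac{V{\left(58 \right)}}{F{\left(L{\left(-5 \right)} \right)}} = \frac{2 \cdot 58}{-262 + 2 \left(- \frac{4}{-5}\right)^{2}} = \frac{116}{-262 + 2 \left(\left(-4\right) \left(- \frac{1}{5}\right)\right)^{2}} = \frac{116}{-262 + 2 \left(\frac{4}{5}\right)^{2}} = \frac{116}{-262 + 2 \cdot \frac{16}{25}} = \frac{116}{-262 + \frac{32}{25}} = \frac{116}{- \frac{6518}{25}} = 116 \left(- \frac{25}{6518}\right) = - \frac{1450}{3259}$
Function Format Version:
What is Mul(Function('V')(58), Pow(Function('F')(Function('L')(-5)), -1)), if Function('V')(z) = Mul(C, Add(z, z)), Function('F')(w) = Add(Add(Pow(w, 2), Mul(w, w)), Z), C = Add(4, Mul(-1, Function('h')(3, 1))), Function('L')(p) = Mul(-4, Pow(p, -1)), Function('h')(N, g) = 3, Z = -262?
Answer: Rational(-1450, 3259) ≈ -0.44492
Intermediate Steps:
C = 1 (C = Add(4, Mul(-1, 3)) = Add(4, -3) = 1)
Function('F')(w) = Add(-262, Mul(2, Pow(w, 2))) (Function('F')(w) = Add(Add(Pow(w, 2), Mul(w, w)), -262) = Add(Add(Pow(w, 2), Pow(w, 2)), -262) = Add(Mul(2, Pow(w, 2)), -262) = Add(-262, Mul(2, Pow(w, 2))))
Function('V')(z) = Mul(2, z) (Function('V')(z) = Mul(1, Add(z, z)) = Mul(1, Mul(2, z)) = Mul(2, z))
Mul(Function('V')(58), Pow(Function('F')(Function('L')(-5)), -1)) = Mul(Mul(2, 58), Pow(Add(-262, Mul(2, Pow(Mul(-4, Pow(-5, -1)), 2))), -1)) = Mul(116, Pow(Add(-262, Mul(2, Pow(Mul(-4, Rational(-1, 5)), 2))), -1)) = Mul(116, Pow(Add(-262, Mul(2, Pow(Rational(4, 5), 2))), -1)) = Mul(116, Pow(Add(-262, Mul(2, Rational(16, 25))), -1)) = Mul(116, Pow(Add(-262, Rational(32, 25)), -1)) = Mul(116, Pow(Rational(-6518, 25), -1)) = Mul(116, Rational(-25, 6518)) = Rational(-1450, 3259)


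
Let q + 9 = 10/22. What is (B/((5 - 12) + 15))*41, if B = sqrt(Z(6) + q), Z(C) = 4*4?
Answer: 41*sqrt(902)/88 ≈ 13.993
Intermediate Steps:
Z(C) = 16
q = -94/11 (q = -9 + 10/22 = -9 + 10*(1/22) = -9 + 5/11 = -94/11 ≈ -8.5455)
B = sqrt(902)/11 (B = sqrt(16 - 94/11) = sqrt(82/11) = sqrt(902)/11 ≈ 2.7303)
(B/((5 - 12) + 15))*41 = ((sqrt(902)/11)/((5 - 12) + 15))*41 = ((sqrt(902)/11)/(-7 + 15))*41 = ((sqrt(902)/11)/8)*41 = ((sqrt(902)/11)*(1/8))*41 = (sqrt(902)/88)*41 = 41*sqrt(902)/88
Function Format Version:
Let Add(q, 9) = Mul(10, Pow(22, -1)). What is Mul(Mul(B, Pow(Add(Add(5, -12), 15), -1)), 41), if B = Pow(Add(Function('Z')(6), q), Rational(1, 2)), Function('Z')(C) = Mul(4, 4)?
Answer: Mul(Rational(41, 88), Pow(902, Rational(1, 2))) ≈ 13.993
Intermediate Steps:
Function('Z')(C) = 16
q = Rational(-94, 11) (q = Add(-9, Mul(10, Pow(22, -1))) = Add(-9, Mul(10, Rational(1, 22))) = Add(-9, Rational(5, 11)) = Rational(-94, 11) ≈ -8.5455)
B = Mul(Rational(1, 11), Pow(902, Rational(1, 2))) (B = Pow(Add(16, Rational(-94, 11)), Rational(1, 2)) = Pow(Rational(82, 11), Rational(1, 2)) = Mul(Rational(1, 11), Pow(902, Rational(1, 2))) ≈ 2.7303)
Mul(Mul(B, Pow(Add(Add(5, -12), 15), -1)), 41) = Mul(Mul(Mul(Rational(1, 11), Pow(902, Rational(1, 2))), Pow(Add(Add(5, -12), 15), -1)), 41) = Mul(Mul(Mul(Rational(1, 11), Pow(902, Rational(1, 2))), Pow(Add(-7, 15), -1)), 41) = Mul(Mul(Mul(Rational(1, 11), Pow(902, Rational(1, 2))), Pow(8, -1)), 41) = Mul(Mul(Mul(Rational(1, 11), Pow(902, Rational(1, 2))), Rational(1, 8)), 41) = Mul(Mul(Rational(1, 88), Pow(902, Rational(1, 2))), 41) = Mul(Rational(41, 88), Pow(902, Rational(1, 2)))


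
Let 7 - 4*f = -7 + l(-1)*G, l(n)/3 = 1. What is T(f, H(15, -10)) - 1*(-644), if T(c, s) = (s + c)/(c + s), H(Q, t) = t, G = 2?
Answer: 645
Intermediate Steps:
l(n) = 3 (l(n) = 3*1 = 3)
f = 2 (f = 7/4 - (-7 + 3*2)/4 = 7/4 - (-7 + 6)/4 = 7/4 - 1/4*(-1) = 7/4 + 1/4 = 2)
T(c, s) = 1 (T(c, s) = (c + s)/(c + s) = 1)
T(f, H(15, -10)) - 1*(-644) = 1 - 1*(-644) = 1 + 644 = 645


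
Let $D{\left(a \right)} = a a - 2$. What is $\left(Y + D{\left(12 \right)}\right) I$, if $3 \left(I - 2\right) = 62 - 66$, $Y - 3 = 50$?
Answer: $130$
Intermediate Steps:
$D{\left(a \right)} = -2 + a^{2}$ ($D{\left(a \right)} = a^{2} - 2 = -2 + a^{2}$)
$Y = 53$ ($Y = 3 + 50 = 53$)
$I = \frac{2}{3}$ ($I = 2 + \frac{62 - 66}{3} = 2 + \frac{1}{3} \left(-4\right) = 2 - \frac{4}{3} = \frac{2}{3} \approx 0.66667$)
$\left(Y + D{\left(12 \right)}\right) I = \left(53 - \left(2 - 12^{2}\right)\right) \frac{2}{3} = \left(53 + \left(-2 + 144\right)\right) \frac{2}{3} = \left(53 + 142\right) \frac{2}{3} = 195 \cdot \frac{2}{3} = 130$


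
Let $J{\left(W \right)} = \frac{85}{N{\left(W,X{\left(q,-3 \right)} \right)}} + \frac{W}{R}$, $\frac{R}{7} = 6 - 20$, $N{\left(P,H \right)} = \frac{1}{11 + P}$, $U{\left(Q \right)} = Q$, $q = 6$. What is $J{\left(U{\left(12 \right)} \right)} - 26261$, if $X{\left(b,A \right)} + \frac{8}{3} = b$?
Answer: $- \frac{1191000}{49} \approx -24306.0$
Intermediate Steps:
$X{\left(b,A \right)} = - \frac{8}{3} + b$
$R = -98$ ($R = 7 \left(6 - 20\right) = 7 \left(-14\right) = -98$)
$J{\left(W \right)} = 935 + \frac{8329 W}{98}$ ($J{\left(W \right)} = \frac{85}{\frac{1}{11 + W}} + \frac{W}{-98} = 85 \left(11 + W\right) + W \left(- \frac{1}{98}\right) = \left(935 + 85 W\right) - \frac{W}{98} = 935 + \frac{8329 W}{98}$)
$J{\left(U{\left(12 \right)} \right)} - 26261 = \left(935 + \frac{8329}{98} \cdot 12\right) - 26261 = \left(935 + \frac{49974}{49}\right) - 26261 = \frac{95789}{49} - 26261 = - \frac{1191000}{49}$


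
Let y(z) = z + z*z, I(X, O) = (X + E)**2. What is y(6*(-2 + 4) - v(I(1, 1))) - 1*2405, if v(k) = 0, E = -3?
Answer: -2249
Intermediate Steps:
I(X, O) = (-3 + X)**2 (I(X, O) = (X - 3)**2 = (-3 + X)**2)
y(z) = z + z**2
y(6*(-2 + 4) - v(I(1, 1))) - 1*2405 = (6*(-2 + 4) - 1*0)*(1 + (6*(-2 + 4) - 1*0)) - 1*2405 = (6*2 + 0)*(1 + (6*2 + 0)) - 2405 = (12 + 0)*(1 + (12 + 0)) - 2405 = 12*(1 + 12) - 2405 = 12*13 - 2405 = 156 - 2405 = -2249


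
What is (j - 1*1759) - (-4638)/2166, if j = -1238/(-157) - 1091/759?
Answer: -75298896683/43017843 ≈ -1750.4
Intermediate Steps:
j = 768355/119163 (j = -1238*(-1/157) - 1091*1/759 = 1238/157 - 1091/759 = 768355/119163 ≈ 6.4479)
(j - 1*1759) - (-4638)/2166 = (768355/119163 - 1*1759) - (-4638)/2166 = (768355/119163 - 1759) - (-4638)/2166 = -208839362/119163 - 1*(-773/361) = -208839362/119163 + 773/361 = -75298896683/43017843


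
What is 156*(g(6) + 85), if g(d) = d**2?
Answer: 18876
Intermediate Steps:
156*(g(6) + 85) = 156*(6**2 + 85) = 156*(36 + 85) = 156*121 = 18876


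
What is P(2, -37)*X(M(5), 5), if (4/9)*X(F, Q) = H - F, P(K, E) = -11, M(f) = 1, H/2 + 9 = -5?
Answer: 2871/4 ≈ 717.75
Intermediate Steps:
H = -28 (H = -18 + 2*(-5) = -18 - 10 = -28)
X(F, Q) = -63 - 9*F/4 (X(F, Q) = 9*(-28 - F)/4 = -63 - 9*F/4)
P(2, -37)*X(M(5), 5) = -11*(-63 - 9/4*1) = -11*(-63 - 9/4) = -11*(-261/4) = 2871/4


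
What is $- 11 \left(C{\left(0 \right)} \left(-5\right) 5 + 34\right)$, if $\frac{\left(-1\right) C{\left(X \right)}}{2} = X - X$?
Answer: $-374$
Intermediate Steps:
$C{\left(X \right)} = 0$ ($C{\left(X \right)} = - 2 \left(X - X\right) = \left(-2\right) 0 = 0$)
$- 11 \left(C{\left(0 \right)} \left(-5\right) 5 + 34\right) = - 11 \left(0 \left(-5\right) 5 + 34\right) = - 11 \left(0 \cdot 5 + 34\right) = - 11 \left(0 + 34\right) = \left(-11\right) 34 = -374$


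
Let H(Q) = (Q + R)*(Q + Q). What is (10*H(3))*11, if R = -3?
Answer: 0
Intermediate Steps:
H(Q) = 2*Q*(-3 + Q) (H(Q) = (Q - 3)*(Q + Q) = (-3 + Q)*(2*Q) = 2*Q*(-3 + Q))
(10*H(3))*11 = (10*(2*3*(-3 + 3)))*11 = (10*(2*3*0))*11 = (10*0)*11 = 0*11 = 0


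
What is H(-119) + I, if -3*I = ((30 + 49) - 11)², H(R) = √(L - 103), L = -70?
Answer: -4624/3 + I*√173 ≈ -1541.3 + 13.153*I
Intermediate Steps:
H(R) = I*√173 (H(R) = √(-70 - 103) = √(-173) = I*√173)
I = -4624/3 (I = -((30 + 49) - 11)²/3 = -(79 - 11)²/3 = -⅓*68² = -⅓*4624 = -4624/3 ≈ -1541.3)
H(-119) + I = I*√173 - 4624/3 = -4624/3 + I*√173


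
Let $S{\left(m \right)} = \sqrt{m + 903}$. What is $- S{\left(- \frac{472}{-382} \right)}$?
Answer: $- \frac{\sqrt{32987419}}{191} \approx -30.07$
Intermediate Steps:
$S{\left(m \right)} = \sqrt{903 + m}$
$- S{\left(- \frac{472}{-382} \right)} = - \sqrt{903 - \frac{472}{-382}} = - \sqrt{903 - - \frac{236}{191}} = - \sqrt{903 + \frac{236}{191}} = - \sqrt{\frac{172709}{191}} = - \frac{\sqrt{32987419}}{191}$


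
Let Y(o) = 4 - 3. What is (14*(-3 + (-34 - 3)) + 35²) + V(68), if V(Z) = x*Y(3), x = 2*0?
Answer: 665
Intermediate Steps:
x = 0
Y(o) = 1
V(Z) = 0 (V(Z) = 0*1 = 0)
(14*(-3 + (-34 - 3)) + 35²) + V(68) = (14*(-3 + (-34 - 3)) + 35²) + 0 = (14*(-3 - 37) + 1225) + 0 = (14*(-40) + 1225) + 0 = (-560 + 1225) + 0 = 665 + 0 = 665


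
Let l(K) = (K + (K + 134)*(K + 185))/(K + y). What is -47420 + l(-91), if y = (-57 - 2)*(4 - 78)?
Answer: -22524061/475 ≈ -47419.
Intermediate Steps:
y = 4366 (y = -59*(-74) = 4366)
l(K) = (K + (134 + K)*(185 + K))/(4366 + K) (l(K) = (K + (K + 134)*(K + 185))/(K + 4366) = (K + (134 + K)*(185 + K))/(4366 + K))
-47420 + l(-91) = -47420 + (24790 + (-91)² + 320*(-91))/(4366 - 91) = -47420 + (24790 + 8281 - 29120)/4275 = -47420 + (1/4275)*3951 = -47420 + 439/475 = -22524061/475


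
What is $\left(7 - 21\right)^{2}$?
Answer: $196$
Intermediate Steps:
$\left(7 - 21\right)^{2} = \left(-14\right)^{2} = 196$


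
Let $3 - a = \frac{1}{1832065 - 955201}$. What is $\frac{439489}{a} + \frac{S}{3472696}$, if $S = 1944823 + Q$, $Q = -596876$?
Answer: $\frac{1338283635292775893}{9135242843336} \approx 1.465 \cdot 10^{5}$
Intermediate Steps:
$S = 1347947$ ($S = 1944823 - 596876 = 1347947$)
$a = \frac{2630591}{876864}$ ($a = 3 - \frac{1}{1832065 - 955201} = 3 - \frac{1}{876864} = \frac{2630591}{876864} \approx 3.0$)
$\frac{439489}{a} + \frac{S}{3472696} = \frac{439489}{\frac{2630591}{876864}} + \frac{1347947}{3472696} = 439489 \cdot \frac{876864}{2630591} + 1347947 \cdot \frac{1}{3472696} = \frac{385372082496}{2630591} + \frac{1347947}{3472696} = \frac{1338283635292775893}{9135242843336}$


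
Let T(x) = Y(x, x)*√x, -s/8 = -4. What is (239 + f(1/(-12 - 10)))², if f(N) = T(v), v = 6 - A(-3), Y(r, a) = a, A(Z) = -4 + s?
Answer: 46473 - 10516*I*√22 ≈ 46473.0 - 49324.0*I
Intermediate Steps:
s = 32 (s = -8*(-4) = 32)
A(Z) = 28 (A(Z) = -4 + 32 = 28)
v = -22 (v = 6 - 1*28 = 6 - 28 = -22)
T(x) = x^(3/2) (T(x) = x*√x = x^(3/2))
f(N) = -22*I*√22 (f(N) = (-22)^(3/2) = -22*I*√22)
(239 + f(1/(-12 - 10)))² = (239 - 22*I*√22)²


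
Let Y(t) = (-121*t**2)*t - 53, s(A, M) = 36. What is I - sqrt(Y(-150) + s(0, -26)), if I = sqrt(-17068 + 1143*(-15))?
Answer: -sqrt(408374983) + I*sqrt(34213) ≈ -20208.0 + 184.97*I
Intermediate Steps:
Y(t) = -53 - 121*t**3 (Y(t) = -121*t**3 - 53 = -53 - 121*t**3)
I = I*sqrt(34213) (I = sqrt(-17068 - 17145) = sqrt(-34213) = I*sqrt(34213) ≈ 184.97*I)
I - sqrt(Y(-150) + s(0, -26)) = I*sqrt(34213) - sqrt((-53 - 121*(-150)**3) + 36) = I*sqrt(34213) - sqrt((-53 - 121*(-3375000)) + 36) = I*sqrt(34213) - sqrt((-53 + 408375000) + 36) = I*sqrt(34213) - sqrt(408374947 + 36) = I*sqrt(34213) - sqrt(408374983) = -sqrt(408374983) + I*sqrt(34213)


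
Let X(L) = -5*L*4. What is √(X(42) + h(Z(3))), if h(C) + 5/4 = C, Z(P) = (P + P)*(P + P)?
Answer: I*√3221/2 ≈ 28.377*I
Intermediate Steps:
Z(P) = 4*P² (Z(P) = (2*P)*(2*P) = 4*P²)
h(C) = -5/4 + C
X(L) = -20*L
√(X(42) + h(Z(3))) = √(-20*42 + (-5/4 + 4*3²)) = √(-840 + (-5/4 + 4*9)) = √(-840 + (-5/4 + 36)) = √(-840 + 139/4) = √(-3221/4) = I*√3221/2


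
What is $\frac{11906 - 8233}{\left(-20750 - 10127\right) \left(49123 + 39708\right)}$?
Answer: $- \frac{3673}{2742834787} \approx -1.3391 \cdot 10^{-6}$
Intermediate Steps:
$\frac{11906 - 8233}{\left(-20750 - 10127\right) \left(49123 + 39708\right)} = \frac{3673}{\left(-30877\right) 88831} = \frac{3673}{-2742834787} = 3673 \left(- \frac{1}{2742834787}\right) = - \frac{3673}{2742834787}$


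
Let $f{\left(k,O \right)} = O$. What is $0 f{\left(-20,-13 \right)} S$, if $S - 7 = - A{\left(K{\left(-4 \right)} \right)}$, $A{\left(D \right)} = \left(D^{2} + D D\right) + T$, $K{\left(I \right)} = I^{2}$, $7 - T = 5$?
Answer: $0$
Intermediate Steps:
$T = 2$ ($T = 7 - 5 = 2$)
$A{\left(D \right)} = 2 + 2 D^{2}$ ($A{\left(D \right)} = \left(D^{2} + D D\right) + 2 = \left(D^{2} + D^{2}\right) + 2 = 2 D^{2} + 2 = 2 + 2 D^{2}$)
$S = -507$ ($S = 7 - \left(2 + 2 \left(\left(-4\right)^{2}\right)^{2}\right) = 7 - \left(2 + 2 \cdot 16^{2}\right) = 7 - \left(2 + 2 \cdot 256\right) = 7 - \left(2 + 512\right) = 7 - 514 = -507$)
$0 f{\left(-20,-13 \right)} S = 0 \left(-13\right) \left(-507\right) = 0 \left(-507\right) = 0$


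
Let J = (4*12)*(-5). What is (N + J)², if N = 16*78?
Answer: 1016064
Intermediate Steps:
N = 1248
J = -240 (J = 48*(-5) = -240)
(N + J)² = (1248 - 240)² = 1008² = 1016064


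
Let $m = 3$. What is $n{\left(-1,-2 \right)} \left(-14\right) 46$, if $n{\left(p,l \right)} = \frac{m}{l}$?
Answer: $966$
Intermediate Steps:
$n{\left(p,l \right)} = \frac{3}{l}$
$n{\left(-1,-2 \right)} \left(-14\right) 46 = \frac{3}{-2} \left(-14\right) 46 = 3 \left(- \frac{1}{2}\right) \left(-14\right) 46 = \left(- \frac{3}{2}\right) \left(-14\right) 46 = 21 \cdot 46 = 966$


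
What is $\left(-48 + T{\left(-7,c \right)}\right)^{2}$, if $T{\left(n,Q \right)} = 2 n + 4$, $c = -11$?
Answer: $3364$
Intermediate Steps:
$T{\left(n,Q \right)} = 4 + 2 n$
$\left(-48 + T{\left(-7,c \right)}\right)^{2} = \left(-48 + \left(4 + 2 \left(-7\right)\right)\right)^{2} = \left(-48 + \left(4 - 14\right)\right)^{2} = \left(-48 - 10\right)^{2} = \left(-58\right)^{2} = 3364$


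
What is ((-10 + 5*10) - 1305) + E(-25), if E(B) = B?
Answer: -1290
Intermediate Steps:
((-10 + 5*10) - 1305) + E(-25) = ((-10 + 5*10) - 1305) - 25 = ((-10 + 50) - 1305) - 25 = (40 - 1305) - 25 = -1265 - 25 = -1290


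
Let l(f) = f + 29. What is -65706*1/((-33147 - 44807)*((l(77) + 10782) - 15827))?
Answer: -32853/192507403 ≈ -0.00017066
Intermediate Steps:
l(f) = 29 + f
-65706*1/((-33147 - 44807)*((l(77) + 10782) - 15827)) = -65706*1/((-33147 - 44807)*(((29 + 77) + 10782) - 15827)) = -65706*(-1/(77954*((106 + 10782) - 15827))) = -65706*(-1/(77954*(10888 - 15827))) = -65706/((-77954*(-4939))) = -65706/385014806 = -65706*1/385014806 = -32853/192507403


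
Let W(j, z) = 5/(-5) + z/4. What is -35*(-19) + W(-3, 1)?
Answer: 2657/4 ≈ 664.25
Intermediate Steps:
W(j, z) = -1 + z/4 (W(j, z) = 5*(-1/5) + z*(1/4) = -1 + z/4)
-35*(-19) + W(-3, 1) = -35*(-19) + (-1 + (1/4)*1) = 665 + (-1 + 1/4) = 665 - 3/4 = 2657/4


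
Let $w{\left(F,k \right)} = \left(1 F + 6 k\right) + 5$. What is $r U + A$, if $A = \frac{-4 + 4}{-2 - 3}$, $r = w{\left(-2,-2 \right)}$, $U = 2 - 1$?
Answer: $-9$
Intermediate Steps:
$U = 1$
$w{\left(F,k \right)} = 5 + F + 6 k$ ($w{\left(F,k \right)} = \left(F + 6 k\right) + 5 = 5 + F + 6 k$)
$r = -9$ ($r = 5 - 2 + 6 \left(-2\right) = 5 - 2 - 12 = -9$)
$A = 0$ ($A = \frac{0}{-5} = 0 \left(- \frac{1}{5}\right) = 0$)
$r U + A = \left(-9\right) 1 + 0 = -9 + 0 = -9$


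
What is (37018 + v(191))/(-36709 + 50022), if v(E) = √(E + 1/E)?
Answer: 37018/13313 + √6968062/2542783 ≈ 2.7816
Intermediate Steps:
(37018 + v(191))/(-36709 + 50022) = (37018 + √(191 + 1/191))/(-36709 + 50022) = (37018 + √(191 + 1/191))/13313 = (37018 + √(36482/191))*(1/13313) = (37018 + √6968062/191)*(1/13313) = 37018/13313 + √6968062/2542783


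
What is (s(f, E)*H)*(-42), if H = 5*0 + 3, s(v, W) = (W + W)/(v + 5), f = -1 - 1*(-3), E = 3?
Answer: -108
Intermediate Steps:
f = 2 (f = -1 + 3 = 2)
s(v, W) = 2*W/(5 + v) (s(v, W) = (2*W)/(5 + v) = 2*W/(5 + v))
H = 3 (H = 0 + 3 = 3)
(s(f, E)*H)*(-42) = ((2*3/(5 + 2))*3)*(-42) = ((2*3/7)*3)*(-42) = ((2*3*(⅐))*3)*(-42) = ((6/7)*3)*(-42) = (18/7)*(-42) = -108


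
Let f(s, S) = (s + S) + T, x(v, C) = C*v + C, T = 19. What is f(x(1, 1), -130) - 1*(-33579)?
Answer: 33470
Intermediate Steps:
x(v, C) = C + C*v
f(s, S) = 19 + S + s (f(s, S) = (s + S) + 19 = (S + s) + 19 = 19 + S + s)
f(x(1, 1), -130) - 1*(-33579) = (19 - 130 + 1*(1 + 1)) - 1*(-33579) = (19 - 130 + 1*2) + 33579 = (19 - 130 + 2) + 33579 = -109 + 33579 = 33470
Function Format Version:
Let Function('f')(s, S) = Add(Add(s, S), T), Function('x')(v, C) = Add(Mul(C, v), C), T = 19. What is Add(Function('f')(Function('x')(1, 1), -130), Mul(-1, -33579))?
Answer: 33470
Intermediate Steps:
Function('x')(v, C) = Add(C, Mul(C, v))
Function('f')(s, S) = Add(19, S, s) (Function('f')(s, S) = Add(Add(s, S), 19) = Add(Add(S, s), 19) = Add(19, S, s))
Add(Function('f')(Function('x')(1, 1), -130), Mul(-1, -33579)) = Add(Add(19, -130, Mul(1, Add(1, 1))), Mul(-1, -33579)) = Add(Add(19, -130, Mul(1, 2)), 33579) = Add(Add(19, -130, 2), 33579) = Add(-109, 33579) = 33470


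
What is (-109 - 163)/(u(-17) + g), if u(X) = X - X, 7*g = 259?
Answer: -272/37 ≈ -7.3513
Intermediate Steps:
g = 37 (g = (⅐)*259 = 37)
u(X) = 0
(-109 - 163)/(u(-17) + g) = (-109 - 163)/(0 + 37) = -272/37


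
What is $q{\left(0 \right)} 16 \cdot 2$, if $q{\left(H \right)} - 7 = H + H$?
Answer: $224$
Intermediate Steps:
$q{\left(H \right)} = 7 + 2 H$ ($q{\left(H \right)} = 7 + \left(H + H\right) = 7 + 2 H$)
$q{\left(0 \right)} 16 \cdot 2 = \left(7 + 2 \cdot 0\right) 16 \cdot 2 = \left(7 + 0\right) 16 \cdot 2 = 7 \cdot 16 \cdot 2 = 112 \cdot 2 = 224$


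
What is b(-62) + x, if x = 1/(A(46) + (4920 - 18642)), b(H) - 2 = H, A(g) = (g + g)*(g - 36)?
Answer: -768121/12802 ≈ -60.000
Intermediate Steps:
A(g) = 2*g*(-36 + g) (A(g) = (2*g)*(-36 + g) = 2*g*(-36 + g))
b(H) = 2 + H
x = -1/12802 (x = 1/(2*46*(-36 + 46) + (4920 - 18642)) = 1/(2*46*10 - 13722) = 1/(920 - 13722) = 1/(-12802) = -1/12802 ≈ -7.8113e-5)
b(-62) + x = (2 - 62) - 1/12802 = -60 - 1/12802 = -768121/12802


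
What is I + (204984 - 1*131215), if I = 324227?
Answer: 397996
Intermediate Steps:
I + (204984 - 1*131215) = 324227 + (204984 - 1*131215) = 324227 + (204984 - 131215) = 324227 + 73769 = 397996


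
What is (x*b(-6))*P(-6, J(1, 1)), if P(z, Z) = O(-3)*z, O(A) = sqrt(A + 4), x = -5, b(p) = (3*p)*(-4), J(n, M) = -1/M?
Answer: 2160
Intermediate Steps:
b(p) = -12*p
O(A) = sqrt(4 + A)
P(z, Z) = z (P(z, Z) = sqrt(4 - 3)*z = sqrt(1)*z = 1*z = z)
(x*b(-6))*P(-6, J(1, 1)) = -(-60)*(-6)*(-6) = -5*72*(-6) = -360*(-6) = 2160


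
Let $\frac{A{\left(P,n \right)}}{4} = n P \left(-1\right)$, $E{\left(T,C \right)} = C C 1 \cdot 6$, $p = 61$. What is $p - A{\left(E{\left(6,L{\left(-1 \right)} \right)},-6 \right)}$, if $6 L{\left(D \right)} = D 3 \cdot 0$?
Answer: $61$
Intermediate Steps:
$L{\left(D \right)} = 0$ ($L{\left(D \right)} = \frac{D 3 \cdot 0}{6} = \frac{D 0}{6} = \frac{1}{6} \cdot 0 = 0$)
$E{\left(T,C \right)} = 6 C^{2}$ ($E{\left(T,C \right)} = C^{2} \cdot 1 \cdot 6 = C^{2} \cdot 6 = 6 C^{2}$)
$A{\left(P,n \right)} = - 4 P n$ ($A{\left(P,n \right)} = 4 n P \left(-1\right) = 4 P n \left(-1\right) = 4 \left(- P n\right) = - 4 P n$)
$p - A{\left(E{\left(6,L{\left(-1 \right)} \right)},-6 \right)} = 61 - \left(-4\right) 6 \cdot 0^{2} \left(-6\right) = 61 - \left(-4\right) 6 \cdot 0 \left(-6\right) = 61 - \left(-4\right) 0 \left(-6\right) = 61 - 0 = 61 + 0 = 61$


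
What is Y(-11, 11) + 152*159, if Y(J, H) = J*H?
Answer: 24047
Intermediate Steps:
Y(J, H) = H*J
Y(-11, 11) + 152*159 = 11*(-11) + 152*159 = -121 + 24168 = 24047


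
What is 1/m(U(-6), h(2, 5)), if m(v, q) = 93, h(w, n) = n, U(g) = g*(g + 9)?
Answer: 1/93 ≈ 0.010753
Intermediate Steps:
U(g) = g*(9 + g)
1/m(U(-6), h(2, 5)) = 1/93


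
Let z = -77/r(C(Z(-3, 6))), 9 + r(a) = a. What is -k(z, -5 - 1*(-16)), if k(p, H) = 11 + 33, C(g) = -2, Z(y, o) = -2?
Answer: -44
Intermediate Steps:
r(a) = -9 + a
z = 7 (z = -77/(-9 - 2) = -77/(-11) = -77*(-1/11) = 7)
k(p, H) = 44
-k(z, -5 - 1*(-16)) = -1*44 = -44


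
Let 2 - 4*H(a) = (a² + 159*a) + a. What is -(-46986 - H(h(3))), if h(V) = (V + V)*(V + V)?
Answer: 90445/2 ≈ 45223.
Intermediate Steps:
h(V) = 4*V² (h(V) = (2*V)*(2*V) = 4*V²)
H(a) = ½ - 40*a - a²/4 (H(a) = ½ - ((a² + 159*a) + a)/4 = ½ - (a² + 160*a)/4 = ½ + (-40*a - a²/4) = ½ - 40*a - a²/4)
-(-46986 - H(h(3))) = -(-46986 - (½ - 160*3² - (4*3²)²/4)) = -(-46986 - (½ - 160*9 - (4*9)²/4)) = -(-46986 - (½ - 40*36 - ¼*36²)) = -(-46986 - (½ - 1440 - ¼*1296)) = -(-46986 - (½ - 1440 - 324)) = -(-46986 - 1*(-3527/2)) = -(-46986 + 3527/2) = -1*(-90445/2) = 90445/2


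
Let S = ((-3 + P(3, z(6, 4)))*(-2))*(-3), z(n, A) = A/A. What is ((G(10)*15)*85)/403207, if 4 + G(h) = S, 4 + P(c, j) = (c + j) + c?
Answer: -5100/403207 ≈ -0.012649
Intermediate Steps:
z(n, A) = 1
P(c, j) = -4 + j + 2*c (P(c, j) = -4 + ((c + j) + c) = -4 + (j + 2*c) = -4 + j + 2*c)
S = 0 (S = ((-3 + (-4 + 1 + 2*3))*(-2))*(-3) = ((-3 + (-4 + 1 + 6))*(-2))*(-3) = ((-3 + 3)*(-2))*(-3) = (0*(-2))*(-3) = 0*(-3) = 0)
G(h) = -4 (G(h) = -4 + 0 = -4)
((G(10)*15)*85)/403207 = (-4*15*85)/403207 = -60*85*(1/403207) = -5100*1/403207 = -5100/403207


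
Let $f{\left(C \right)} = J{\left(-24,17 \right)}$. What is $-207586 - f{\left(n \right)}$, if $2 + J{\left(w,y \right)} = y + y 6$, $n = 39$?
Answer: $-207703$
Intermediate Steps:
$J{\left(w,y \right)} = -2 + 7 y$ ($J{\left(w,y \right)} = -2 + \left(y + y 6\right) = -2 + \left(y + 6 y\right) = -2 + 7 y$)
$f{\left(C \right)} = 117$ ($f{\left(C \right)} = -2 + 7 \cdot 17 = -2 + 119 = 117$)
$-207586 - f{\left(n \right)} = -207586 - 117 = -207703$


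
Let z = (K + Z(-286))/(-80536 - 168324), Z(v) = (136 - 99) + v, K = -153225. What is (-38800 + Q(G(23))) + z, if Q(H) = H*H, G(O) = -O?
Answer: -4761983793/124430 ≈ -38270.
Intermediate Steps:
Z(v) = 37 + v
z = 76737/124430 (z = (-153225 + (37 - 286))/(-80536 - 168324) = (-153225 - 249)/(-248860) = -153474*(-1/248860) = 76737/124430 ≈ 0.61671)
Q(H) = H²
(-38800 + Q(G(23))) + z = (-38800 + (-1*23)²) + 76737/124430 = (-38800 + (-23)²) + 76737/124430 = (-38800 + 529) + 76737/124430 = -38271 + 76737/124430 = -4761983793/124430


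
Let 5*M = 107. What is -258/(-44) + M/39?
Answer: 27509/4290 ≈ 6.4124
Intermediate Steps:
M = 107/5 (M = (⅕)*107 = 107/5 ≈ 21.400)
-258/(-44) + M/39 = -258/(-44) + (107/5)/39 = -258*(-1/44) + (107/5)*(1/39) = 129/22 + 107/195 = 27509/4290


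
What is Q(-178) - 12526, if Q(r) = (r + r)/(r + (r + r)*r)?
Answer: -4446732/355 ≈ -12526.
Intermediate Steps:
Q(r) = 2*r/(r + 2*r²) (Q(r) = (2*r)/(r + (2*r)*r) = (2*r)/(r + 2*r²) = 2*r/(r + 2*r²))
Q(-178) - 12526 = 2/(1 + 2*(-178)) - 12526 = 2/(1 - 356) - 12526 = 2/(-355) - 12526 = 2*(-1/355) - 12526 = -2/355 - 12526 = -4446732/355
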